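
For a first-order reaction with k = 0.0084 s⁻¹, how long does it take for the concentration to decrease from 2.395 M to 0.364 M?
224.28 s

From ln[A] = ln[A]₀ - k·t: t = ln([A]₀/[A])/k = ln(2.395/0.364)/0.0084 = ln(6.5797)/0.0084 = 1.8840/0.0084 = 224.28 s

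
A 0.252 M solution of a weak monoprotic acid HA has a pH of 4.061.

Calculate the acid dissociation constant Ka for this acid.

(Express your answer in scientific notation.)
K_a = 3.00e-08

[H⁺] = 10^(−pH) = 10^(−4.061) = 8.690e-05 M. For HA ⇌ H⁺ + A⁻, Ka = x²/(C − x) = (8.690e-05)²/(0.252 − 8.690e-05) = 3.00e-08.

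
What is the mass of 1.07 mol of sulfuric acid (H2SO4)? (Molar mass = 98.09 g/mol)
Mass = 1.07 mol × 98.09 g/mol = 105 g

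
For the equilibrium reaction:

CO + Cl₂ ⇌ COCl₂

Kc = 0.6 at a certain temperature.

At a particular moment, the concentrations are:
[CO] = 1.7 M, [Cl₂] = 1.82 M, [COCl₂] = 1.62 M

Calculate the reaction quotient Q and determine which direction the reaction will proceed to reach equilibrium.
Q = 0.524, Q < K, reaction proceeds forward (toward products)

Q = ([COCl₂]) / ([CO] × [Cl₂])
  = ((1.62)) / ((1.7)·(1.82)) = 1.62/3.094 = 0.5236
Since Q = 0.5236 < Kc = 0.6, the reaction proceeds forward (toward products) to reach equilibrium.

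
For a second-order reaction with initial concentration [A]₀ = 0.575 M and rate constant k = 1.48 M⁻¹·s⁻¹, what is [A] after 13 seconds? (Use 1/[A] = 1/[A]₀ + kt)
0.0477 M

1/[A] = 1/[A]₀ + k·t = 1/0.575 + (1.48)·(13) = 1.7391 + 19.2400 = 20.9791
[A] = 1/20.9791 = 0.0477 M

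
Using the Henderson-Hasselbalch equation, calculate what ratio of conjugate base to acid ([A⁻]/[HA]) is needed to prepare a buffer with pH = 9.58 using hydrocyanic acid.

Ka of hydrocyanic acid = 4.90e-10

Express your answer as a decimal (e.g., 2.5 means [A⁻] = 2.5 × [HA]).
[A⁻]/[HA] = 1.863

pKa = −log(4.90e-10) = 9.3098. pH = pKa + log([A⁻]/[HA]). 9.58 = 9.3098 + log(ratio). log(ratio) = 9.58 − 9.3098 = 0.2702. ratio = 10^(0.2702) = 1.863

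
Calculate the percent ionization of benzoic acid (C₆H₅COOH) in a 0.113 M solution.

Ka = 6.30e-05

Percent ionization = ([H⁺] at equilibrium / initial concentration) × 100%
Percent ionization = 2.33%

Let x = [H⁺]. Ka = x²/(C - x) ⇒ x² + (6.30e-05)x - (6.30e-05)(0.113) = 0. x = 2.6368e-03. Percent = (2.6368e-03/0.113) × 100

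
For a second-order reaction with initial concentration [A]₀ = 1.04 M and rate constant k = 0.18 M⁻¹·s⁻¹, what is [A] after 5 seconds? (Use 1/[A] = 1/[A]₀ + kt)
0.5372 M

1/[A] = 1/[A]₀ + k·t = 1/1.04 + (0.18)·(5) = 0.9615 + 0.9000 = 1.8615
[A] = 1/1.8615 = 0.5372 M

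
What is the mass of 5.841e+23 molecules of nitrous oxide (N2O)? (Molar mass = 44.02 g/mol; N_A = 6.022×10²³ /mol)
Moles = 5.841e+23 ÷ 6.022×10²³ = 0.969944 mol
Mass = 0.969944 mol × 44.02 g/mol = 42.7 g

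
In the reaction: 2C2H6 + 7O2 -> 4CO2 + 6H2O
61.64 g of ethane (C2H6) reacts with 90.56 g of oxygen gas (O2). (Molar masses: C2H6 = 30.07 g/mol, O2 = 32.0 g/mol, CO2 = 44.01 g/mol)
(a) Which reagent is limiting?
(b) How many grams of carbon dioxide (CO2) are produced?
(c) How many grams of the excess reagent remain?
(a) O2, (b) 71.17 g, (c) 37.33 g

Moles of C2H6 = 61.64 g ÷ 30.07 g/mol = 2.04988 mol
Moles of O2 = 90.56 g ÷ 32.0 g/mol = 2.83 mol
Moles ÷ coefficient: C2H6: 2.04988/2 = 1.025, O2: 2.83/7 = 0.4043
(a) O2 has the smaller value, so O2 is the limiting reagent.
(b) Moles of CO2 = 2.83 mol O2 × (4/7) = 1.61714 mol; mass = 1.61714 mol × 44.01 g/mol = 71.17 g
(c) C2H6 consumed = 2.83 × (2/7) = 0.808571 mol; remaining = 2.04988 − 0.808571 = 1.24131 mol; mass = 1.24131 mol × 30.07 g/mol = 37.33 g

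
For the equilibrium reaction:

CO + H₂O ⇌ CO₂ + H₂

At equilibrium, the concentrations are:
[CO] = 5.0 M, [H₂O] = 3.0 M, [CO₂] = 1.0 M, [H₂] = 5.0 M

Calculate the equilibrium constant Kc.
K_c = 0.3333

Kc = ([CO₂] × [H₂]) / ([CO] × [H₂O])
   = ((1.0)·(5.0)) / ((5.0)·(3.0))
   = 5 / 15 = 0.3333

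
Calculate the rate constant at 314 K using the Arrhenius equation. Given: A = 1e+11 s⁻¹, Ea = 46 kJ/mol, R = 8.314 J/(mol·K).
2.23e+03 s⁻¹

k = A·exp(-Ea/(R·T)) = 1e+11·exp(-46000/(8.314·314)) = 1e+11·exp(-17.6205) = 1e+11·2.2259e-08 = 2.23e+03 s⁻¹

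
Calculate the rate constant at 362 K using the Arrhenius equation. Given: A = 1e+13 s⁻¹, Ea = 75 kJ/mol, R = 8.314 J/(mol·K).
1.50e+02 s⁻¹

k = A·exp(-Ea/(R·T)) = 1e+13·exp(-75000/(8.314·362)) = 1e+13·exp(-24.9197) = 1e+13·1.5049e-11 = 1.50e+02 s⁻¹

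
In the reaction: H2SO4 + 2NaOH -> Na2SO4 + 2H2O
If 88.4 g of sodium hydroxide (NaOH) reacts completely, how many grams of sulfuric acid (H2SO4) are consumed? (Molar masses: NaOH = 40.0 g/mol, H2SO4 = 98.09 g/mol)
Moles of NaOH = 88.4 g ÷ 40.0 g/mol = 2.21 mol
Mole ratio: 1 mol H2SO4 / 2 mol NaOH
Moles of H2SO4 = 2.21 × (1/2) = 1.105 mol
Mass of H2SO4 = 1.105 mol × 98.09 g/mol = 108.4 g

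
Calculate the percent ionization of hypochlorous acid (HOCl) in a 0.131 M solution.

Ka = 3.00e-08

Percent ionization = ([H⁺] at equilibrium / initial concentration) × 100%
Percent ionization = 0.0478%

Let x = [H⁺]. Ka = x²/(C - x) ⇒ x² + (3.00e-08)x - (3.00e-08)(0.131) = 0. x = 6.2675e-05. Percent = (6.2675e-05/0.131) × 100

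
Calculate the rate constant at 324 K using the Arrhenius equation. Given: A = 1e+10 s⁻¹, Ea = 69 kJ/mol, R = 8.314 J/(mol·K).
7.51e-02 s⁻¹

k = A·exp(-Ea/(R·T)) = 1e+10·exp(-69000/(8.314·324)) = 1e+10·exp(-25.6150) = 1e+10·7.5085e-12 = 7.51e-02 s⁻¹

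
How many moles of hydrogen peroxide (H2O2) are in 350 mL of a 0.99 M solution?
Moles = Molarity × Volume (L)
Moles = 0.99 M × 0.35 L = 0.3465 mol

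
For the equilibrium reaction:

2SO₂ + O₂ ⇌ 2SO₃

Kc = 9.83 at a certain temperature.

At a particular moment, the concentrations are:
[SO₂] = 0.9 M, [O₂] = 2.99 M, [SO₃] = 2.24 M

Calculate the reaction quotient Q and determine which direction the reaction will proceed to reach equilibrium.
Q = 2.072, Q < K, reaction proceeds forward (toward products)

Q = ([SO₃]^2) / ([SO₂]^2 × [O₂])
  = ((2.24)^2) / ((0.9)^2·(2.99)) = 5.0176/2.4219 = 2.072
Since Q = 2.072 < Kc = 9.83, the reaction proceeds forward (toward products) to reach equilibrium.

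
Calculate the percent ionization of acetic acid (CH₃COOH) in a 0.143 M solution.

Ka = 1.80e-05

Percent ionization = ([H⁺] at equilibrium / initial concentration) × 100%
Percent ionization = 1.12%

Let x = [H⁺]. Ka = x²/(C - x) ⇒ x² + (1.80e-05)x - (1.80e-05)(0.143) = 0. x = 1.5954e-03. Percent = (1.5954e-03/0.143) × 100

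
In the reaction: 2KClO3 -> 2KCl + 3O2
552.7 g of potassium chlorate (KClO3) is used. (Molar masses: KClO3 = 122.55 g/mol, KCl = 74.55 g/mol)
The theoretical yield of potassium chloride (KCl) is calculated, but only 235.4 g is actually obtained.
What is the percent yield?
Moles of KClO3 = 552.7 g ÷ 122.55 g/mol = 4.51 mol
Mole ratio: 2 mol KCl / 2 mol KClO3
Moles of KCl = 4.51 × (2/2) = 4.51 mol
Theoretical yield = 4.51 mol × 74.55 g/mol = 336.22 g
Actual yield = 235.4 g
Percent yield = (235.4 / 336.22) × 100% = 70.0%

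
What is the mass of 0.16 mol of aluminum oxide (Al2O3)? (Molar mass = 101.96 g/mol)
Mass = 0.16 mol × 101.96 g/mol = 16.31 g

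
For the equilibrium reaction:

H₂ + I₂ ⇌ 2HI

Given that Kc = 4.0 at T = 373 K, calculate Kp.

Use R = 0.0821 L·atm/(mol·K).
K_p = 4.0000

Δn = (moles gaseous products) − (moles gaseous reactants) = 0
T = 373 K; RT = 0.0821 × 373 = 30.6233
Kp = Kc·(RT)^Δn = 4.0 × (30.6233)^0 = 4.0 × 1 = 4.0000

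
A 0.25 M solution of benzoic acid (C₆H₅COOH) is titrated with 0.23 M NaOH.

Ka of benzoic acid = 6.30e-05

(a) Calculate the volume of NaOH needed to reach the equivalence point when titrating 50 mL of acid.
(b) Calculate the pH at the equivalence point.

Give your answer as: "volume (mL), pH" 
V = 54.3 mL, pH = 8.64

(a) At equivalence: moles acid = moles base.
moles acid = 0.25 × 0.05 = 0.0125 mol; V_NaOH = 0.0125/0.23 = 0.05435 L = 54.3 mL.
(b) At equivalence, all acid → conjugate base A⁻ at [A⁻] = 0.0125/0.1043 = 0.1198 M.
Kb = Kw/Ka = 1.0e-14/6.30e-05 = 1.587e-10; [OH⁻] = √(Kb·[A⁻]) = 4.361e-06; pOH = 5.36; pH = 14 − pOH = 8.64.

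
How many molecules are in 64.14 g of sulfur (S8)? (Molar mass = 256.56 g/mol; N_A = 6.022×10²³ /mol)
Moles = 64.14 g ÷ 256.56 g/mol = 0.25 mol
Molecules = 0.25 mol × 6.022×10²³ /mol = 1.506e+23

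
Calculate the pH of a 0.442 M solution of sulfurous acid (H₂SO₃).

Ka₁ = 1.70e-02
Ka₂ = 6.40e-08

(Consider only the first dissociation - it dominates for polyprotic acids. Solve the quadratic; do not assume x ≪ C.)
pH = 1.10

x² + Ka₁·x − Ka₁·C = 0 with Ka₁ = 1.70e-02, C = 0.442.
x = (−Ka₁ + √(Ka₁² + 4·Ka₁·C))/2 = 7.8599e-02 M, so pH = 1.10.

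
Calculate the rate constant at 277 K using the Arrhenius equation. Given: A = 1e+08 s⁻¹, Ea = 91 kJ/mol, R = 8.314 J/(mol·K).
6.91e-10 s⁻¹

k = A·exp(-Ea/(R·T)) = 1e+08·exp(-91000/(8.314·277)) = 1e+08·exp(-39.5141) = 1e+08·6.9066e-18 = 6.91e-10 s⁻¹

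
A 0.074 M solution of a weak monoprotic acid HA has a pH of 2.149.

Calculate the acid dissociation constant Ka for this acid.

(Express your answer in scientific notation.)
K_a = 7.53e-04

[H⁺] = 10^(−pH) = 10^(−2.149) = 7.096e-03 M. For HA ⇌ H⁺ + A⁻, Ka = x²/(C − x) = (7.096e-03)²/(0.074 − 7.096e-03) = 7.53e-04.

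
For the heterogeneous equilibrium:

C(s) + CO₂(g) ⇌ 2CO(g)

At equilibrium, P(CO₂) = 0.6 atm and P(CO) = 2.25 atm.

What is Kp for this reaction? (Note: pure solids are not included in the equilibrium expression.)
K_p = 8.438

Solid C is excluded.
Kp = P(CO)²/P(CO₂) = (2.25)²/0.6 = 5.062/0.6 = 8.438.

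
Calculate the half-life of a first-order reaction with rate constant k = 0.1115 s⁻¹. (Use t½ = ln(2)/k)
6.22 s

t½ = ln(2)/k = 0.6931/0.1115 = 6.22 s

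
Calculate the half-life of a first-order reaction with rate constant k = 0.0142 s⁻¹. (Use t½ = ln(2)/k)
48.81 s

t½ = ln(2)/k = 0.6931/0.0142 = 48.81 s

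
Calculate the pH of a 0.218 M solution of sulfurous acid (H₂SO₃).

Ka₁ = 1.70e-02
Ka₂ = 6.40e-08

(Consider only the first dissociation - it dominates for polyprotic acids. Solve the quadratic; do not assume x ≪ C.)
pH = 1.28

x² + Ka₁·x − Ka₁·C = 0 with Ka₁ = 1.70e-02, C = 0.218.
x = (−Ka₁ + √(Ka₁² + 4·Ka₁·C))/2 = 5.2967e-02 M, so pH = 1.28.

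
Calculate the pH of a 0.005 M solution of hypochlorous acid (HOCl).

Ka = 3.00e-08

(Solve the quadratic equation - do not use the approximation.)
pH = 4.91

x² + Ka×x - Ka×C = 0. Using quadratic formula: [H⁺] = 1.2232e-05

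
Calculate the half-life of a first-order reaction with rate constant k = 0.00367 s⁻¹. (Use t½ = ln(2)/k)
188.87 s

t½ = ln(2)/k = 0.6931/0.00367 = 188.87 s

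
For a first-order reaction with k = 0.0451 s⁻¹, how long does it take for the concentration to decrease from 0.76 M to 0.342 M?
17.71 s

From ln[A] = ln[A]₀ - k·t: t = ln([A]₀/[A])/k = ln(0.76/0.342)/0.0451 = ln(2.2222)/0.0451 = 0.7985/0.0451 = 17.71 s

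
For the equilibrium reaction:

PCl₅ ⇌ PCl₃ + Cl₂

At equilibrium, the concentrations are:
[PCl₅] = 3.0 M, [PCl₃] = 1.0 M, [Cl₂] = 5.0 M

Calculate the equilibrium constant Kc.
K_c = 1.6667

Kc = ([PCl₃] × [Cl₂]) / ([PCl₅])
   = ((1.0)·(5.0)) / ((3.0))
   = 5 / 3 = 1.6667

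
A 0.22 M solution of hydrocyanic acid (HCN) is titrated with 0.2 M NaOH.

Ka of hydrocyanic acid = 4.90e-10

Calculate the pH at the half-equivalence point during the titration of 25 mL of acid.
pH = pKa = 9.31

At the half-equivalence point, [HA] = [A⁻], so by Henderson–Hasselbalch pH = pKa + log(1) = pKa.
pKa = −log(4.90e-10) = 9.31.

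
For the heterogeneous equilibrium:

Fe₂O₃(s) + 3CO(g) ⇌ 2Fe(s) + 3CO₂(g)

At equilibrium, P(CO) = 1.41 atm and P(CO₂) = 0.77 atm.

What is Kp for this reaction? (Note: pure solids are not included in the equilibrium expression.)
K_p = 0.163

Solids (Fe₂O₃, Fe) are excluded.
Kp = P(CO₂)³/P(CO)³ = (0.77)³/(1.41)³ = 0.4565/2.803 = 0.163.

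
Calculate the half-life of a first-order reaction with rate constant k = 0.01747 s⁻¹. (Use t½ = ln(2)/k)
39.68 s

t½ = ln(2)/k = 0.6931/0.01747 = 39.68 s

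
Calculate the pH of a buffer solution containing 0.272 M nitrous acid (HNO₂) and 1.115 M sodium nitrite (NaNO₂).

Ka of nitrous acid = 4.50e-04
pH = 3.96

pKa = -log(4.50e-04) = 3.35. pH = pKa + log([A⁻]/[HA]) = 3.35 + log(1.115/0.272)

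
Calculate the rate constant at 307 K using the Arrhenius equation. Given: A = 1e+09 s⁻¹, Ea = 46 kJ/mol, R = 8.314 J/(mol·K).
1.49e+01 s⁻¹

k = A·exp(-Ea/(R·T)) = 1e+09·exp(-46000/(8.314·307)) = 1e+09·exp(-18.0223) = 1e+09·1.4895e-08 = 1.49e+01 s⁻¹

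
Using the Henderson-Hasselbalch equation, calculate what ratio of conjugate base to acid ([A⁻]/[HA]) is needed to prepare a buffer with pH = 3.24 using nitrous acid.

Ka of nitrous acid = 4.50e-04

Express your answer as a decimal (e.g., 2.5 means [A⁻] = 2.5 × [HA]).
[A⁻]/[HA] = 0.782

pKa = −log(4.50e-04) = 3.3468. pH = pKa + log([A⁻]/[HA]). 3.24 = 3.3468 + log(ratio). log(ratio) = 3.24 − 3.3468 = -0.1068. ratio = 10^(-0.1068) = 0.782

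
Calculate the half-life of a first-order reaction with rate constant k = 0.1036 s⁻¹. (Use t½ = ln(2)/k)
6.69 s

t½ = ln(2)/k = 0.6931/0.1036 = 6.69 s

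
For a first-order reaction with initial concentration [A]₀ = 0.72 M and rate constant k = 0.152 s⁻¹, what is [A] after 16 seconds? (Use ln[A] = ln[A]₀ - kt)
0.0633 M

ln[A] = ln[A]₀ - k·t = ln(0.72) - (0.152)·(16) = -0.3285 - 2.4320 = -2.7605
[A] = e^(-2.7605) = 0.0633 M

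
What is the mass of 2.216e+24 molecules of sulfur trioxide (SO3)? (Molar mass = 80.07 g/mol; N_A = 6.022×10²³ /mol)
Moles = 2.216e+24 ÷ 6.022×10²³ = 3.67984 mol
Mass = 3.67984 mol × 80.07 g/mol = 294.6 g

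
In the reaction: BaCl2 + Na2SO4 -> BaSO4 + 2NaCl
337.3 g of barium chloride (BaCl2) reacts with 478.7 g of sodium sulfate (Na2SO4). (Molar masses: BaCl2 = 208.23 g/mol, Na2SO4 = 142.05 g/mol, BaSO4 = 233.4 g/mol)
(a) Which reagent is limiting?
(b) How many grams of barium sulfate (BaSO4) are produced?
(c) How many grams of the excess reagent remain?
(a) BaCl2, (b) 378.1 g, (c) 248.6 g

Moles of BaCl2 = 337.3 g ÷ 208.23 g/mol = 1.61984 mol
Moles of Na2SO4 = 478.7 g ÷ 142.05 g/mol = 3.36994 mol
Moles ÷ coefficient: BaCl2: 1.61984/1 = 1.62, Na2SO4: 3.36994/1 = 3.37
(a) BaCl2 has the smaller value, so BaCl2 is the limiting reagent.
(b) Moles of BaSO4 = 1.61984 mol BaCl2 × (1/1) = 1.61984 mol; mass = 1.61984 mol × 233.4 g/mol = 378.1 g
(c) Na2SO4 consumed = 1.61984 × (1/1) = 1.61984 mol; remaining = 3.36994 − 1.61984 = 1.7501 mol; mass = 1.7501 mol × 142.05 g/mol = 248.6 g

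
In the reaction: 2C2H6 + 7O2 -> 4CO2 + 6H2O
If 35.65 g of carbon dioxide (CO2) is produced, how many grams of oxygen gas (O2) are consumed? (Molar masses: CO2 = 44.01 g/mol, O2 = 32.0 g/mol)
Moles of CO2 = 35.65 g ÷ 44.01 g/mol = 0.810043 mol
Mole ratio: 7 mol O2 / 4 mol CO2
Moles of O2 = 0.810043 × (7/4) = 1.41758 mol
Mass of O2 = 1.41758 mol × 32.0 g/mol = 45.36 g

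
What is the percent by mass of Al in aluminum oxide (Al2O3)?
Mass of Al in formula = 26.98 × 2 = 53.96 g/mol
Molar mass = 101.96 g/mol
% Al = (53.96/101.96) × 100% = 52.92%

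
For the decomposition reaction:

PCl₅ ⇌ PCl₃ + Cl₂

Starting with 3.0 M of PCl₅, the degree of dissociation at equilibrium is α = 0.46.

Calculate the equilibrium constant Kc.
K_c = 1.1756

x = α·[A]₀ = 0.46 × 3.0 = 1.38 M dissociated.
At eq: [PCl₅] = 3.0 − 1.38 = 1.62 M; [PCl₃] = [Cl₂] = x = 1.38 M.
Kc = [PCl₃][Cl₂]/[PCl₅] = (1.38)²/1.62 = 1.176.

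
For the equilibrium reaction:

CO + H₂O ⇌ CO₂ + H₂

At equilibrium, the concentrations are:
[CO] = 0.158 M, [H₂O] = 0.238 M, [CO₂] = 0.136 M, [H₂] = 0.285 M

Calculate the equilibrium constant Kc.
K_c = 1.0307

Kc = ([CO₂] × [H₂]) / ([CO] × [H₂O])
   = ((0.136)·(0.285)) / ((0.158)·(0.238))
   = 0.03876 / 0.037604 = 1.0307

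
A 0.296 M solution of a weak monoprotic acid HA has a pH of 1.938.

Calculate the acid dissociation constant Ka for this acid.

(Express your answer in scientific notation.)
K_a = 4.68e-04

[H⁺] = 10^(−pH) = 10^(−1.938) = 1.153e-02 M. For HA ⇌ H⁺ + A⁻, Ka = x²/(C − x) = (1.153e-02)²/(0.296 − 1.153e-02) = 4.68e-04.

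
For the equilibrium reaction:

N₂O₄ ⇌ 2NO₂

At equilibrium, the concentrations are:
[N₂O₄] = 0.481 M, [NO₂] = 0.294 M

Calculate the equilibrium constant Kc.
K_c = 0.1797

Kc = ([NO₂]^2) / ([N₂O₄])
   = ((0.294)^2) / ((0.481))
   = 0.086436 / 0.481 = 0.1797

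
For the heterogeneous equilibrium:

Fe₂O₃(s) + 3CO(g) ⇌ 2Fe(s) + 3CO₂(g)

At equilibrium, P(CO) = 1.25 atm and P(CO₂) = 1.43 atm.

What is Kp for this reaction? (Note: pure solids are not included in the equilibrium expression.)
K_p = 1.497

Solids (Fe₂O₃, Fe) are excluded.
Kp = P(CO₂)³/P(CO)³ = (1.43)³/(1.25)³ = 2.924/1.953 = 1.497.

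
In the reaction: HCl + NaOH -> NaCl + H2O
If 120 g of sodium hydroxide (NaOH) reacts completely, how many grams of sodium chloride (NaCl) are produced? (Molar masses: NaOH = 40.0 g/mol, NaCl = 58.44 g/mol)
Moles of NaOH = 120 g ÷ 40.0 g/mol = 3 mol
Mole ratio: 1 mol NaCl / 1 mol NaOH
Moles of NaCl = 3 × (1/1) = 3 mol
Mass of NaCl = 3 mol × 58.44 g/mol = 175.3 g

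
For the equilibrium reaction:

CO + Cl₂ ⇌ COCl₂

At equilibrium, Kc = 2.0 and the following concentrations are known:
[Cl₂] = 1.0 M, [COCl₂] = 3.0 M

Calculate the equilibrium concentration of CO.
[CO] = 1.5000 M

Kc = ([COCl₂]) / ([CO] × [Cl₂]) = 2.0
[CO]^1 = (product terms)/(Kc · other reactant terms) = 3 / (2.0 · 1) = 1.5
[CO] = 1.5000 M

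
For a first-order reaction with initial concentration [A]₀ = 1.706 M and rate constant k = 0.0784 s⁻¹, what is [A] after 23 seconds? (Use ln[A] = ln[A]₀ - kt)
0.2811 M

ln[A] = ln[A]₀ - k·t = ln(1.706) - (0.0784)·(23) = 0.5342 - 1.8032 = -1.2690
[A] = e^(-1.2690) = 0.2811 M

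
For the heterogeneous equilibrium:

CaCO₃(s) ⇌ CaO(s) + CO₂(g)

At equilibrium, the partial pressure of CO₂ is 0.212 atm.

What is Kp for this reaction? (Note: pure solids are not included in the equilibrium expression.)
K_p = 0.212

Solids (CaCO₃, CaO) have activity 1 and are excluded.
Kp = P(CO₂) = 0.212.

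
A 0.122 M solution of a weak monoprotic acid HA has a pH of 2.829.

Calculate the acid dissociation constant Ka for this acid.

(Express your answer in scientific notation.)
K_a = 1.82e-05

[H⁺] = 10^(−pH) = 10^(−2.829) = 1.483e-03 M. For HA ⇌ H⁺ + A⁻, Ka = x²/(C − x) = (1.483e-03)²/(0.122 − 1.483e-03) = 1.82e-05.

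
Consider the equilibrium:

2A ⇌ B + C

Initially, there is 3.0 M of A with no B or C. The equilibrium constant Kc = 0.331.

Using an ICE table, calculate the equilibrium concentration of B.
[B] = 0.803 M

ICE: [A] = 3.0 − 2x, [B] = [C] = x.
Kc = x²/(3.0 − 2x)² = 0.331 ⇒ √Kc = x/(3.0 − 2x).
x = √0.331·3.0/(1 + 2√0.331) = 0.57533·3.0/2.1507 = 0.80254.
[B] = x = 0.803 M.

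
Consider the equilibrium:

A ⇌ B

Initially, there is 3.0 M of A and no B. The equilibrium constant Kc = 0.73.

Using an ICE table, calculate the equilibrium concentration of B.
[B] = 1.266 M

ICE: [A] = 3.0 − x, [B] = x.
Kc = x/(3.0 − x) = 0.73 ⇒ x = 0.73·3.0/(1 + 0.73) = 2.19/1.73 = 1.266.
[B] = x = 1.266 M.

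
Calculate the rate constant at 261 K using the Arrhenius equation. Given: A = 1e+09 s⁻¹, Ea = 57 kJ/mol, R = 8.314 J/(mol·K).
3.91e-03 s⁻¹

k = A·exp(-Ea/(R·T)) = 1e+09·exp(-57000/(8.314·261)) = 1e+09·exp(-26.2678) = 1e+09·3.9086e-12 = 3.91e-03 s⁻¹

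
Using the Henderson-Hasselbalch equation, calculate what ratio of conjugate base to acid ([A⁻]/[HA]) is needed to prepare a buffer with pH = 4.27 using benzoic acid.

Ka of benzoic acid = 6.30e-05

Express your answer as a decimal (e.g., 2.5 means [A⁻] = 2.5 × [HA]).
[A⁻]/[HA] = 1.173

pKa = −log(6.30e-05) = 4.2007. pH = pKa + log([A⁻]/[HA]). 4.27 = 4.2007 + log(ratio). log(ratio) = 4.27 − 4.2007 = 0.0693. ratio = 10^(0.0693) = 1.173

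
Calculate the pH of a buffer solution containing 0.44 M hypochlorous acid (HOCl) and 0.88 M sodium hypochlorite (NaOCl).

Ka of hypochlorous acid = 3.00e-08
pH = 7.82

pKa = -log(3.00e-08) = 7.52. pH = pKa + log([A⁻]/[HA]) = 7.52 + log(0.88/0.44)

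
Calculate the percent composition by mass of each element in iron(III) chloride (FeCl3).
Fe: 34.43%, Cl: 65.57%

Molar mass of FeCl3 = 162.2 g/mol
% Fe = (1 × 55.85) / 162.2 × 100% = 55.85 / 162.2 × 100% = 34.43%
% Cl = (3 × 35.45) / 162.2 × 100% = 106.35 / 162.2 × 100% = 65.57%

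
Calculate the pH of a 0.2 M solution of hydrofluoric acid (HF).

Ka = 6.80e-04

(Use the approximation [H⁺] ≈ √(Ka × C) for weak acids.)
pH = 1.93

[H⁺] = √(Ka × C) = √(6.80e-04 × 0.2) = 1.1662e-02. pH = -log(1.1662e-02)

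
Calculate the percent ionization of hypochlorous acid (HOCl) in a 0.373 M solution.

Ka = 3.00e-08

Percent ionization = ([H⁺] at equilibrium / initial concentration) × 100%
Percent ionization = 0.0284%

Let x = [H⁺]. Ka = x²/(C - x) ⇒ x² + (3.00e-08)x - (3.00e-08)(0.373) = 0. x = 1.0577e-04. Percent = (1.0577e-04/0.373) × 100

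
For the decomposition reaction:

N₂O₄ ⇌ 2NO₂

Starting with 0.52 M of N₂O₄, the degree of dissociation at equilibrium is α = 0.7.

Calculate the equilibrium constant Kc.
K_c = 3.3973

x = α·[A]₀ = 0.7 × 0.52 = 0.364 M dissociated.
At eq: [N₂O₄] = 0.52 − 0.364 = 0.156 M; [NO₂] = 2x = 0.728 M.
Kc = [NO₂]²/[N₂O₄] = (0.728)²/0.156 = 3.397.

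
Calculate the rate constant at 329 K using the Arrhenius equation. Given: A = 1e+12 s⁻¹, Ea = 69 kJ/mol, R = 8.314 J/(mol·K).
1.11e+01 s⁻¹

k = A·exp(-Ea/(R·T)) = 1e+12·exp(-69000/(8.314·329)) = 1e+12·exp(-25.2257) = 1e+12·1.1082e-11 = 1.11e+01 s⁻¹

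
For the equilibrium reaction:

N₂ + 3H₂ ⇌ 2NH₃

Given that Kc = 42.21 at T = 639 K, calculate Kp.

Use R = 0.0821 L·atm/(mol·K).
K_p = 0.0153

Δn = (moles gaseous products) − (moles gaseous reactants) = -2
T = 639 K; RT = 0.0821 × 639 = 52.4619
Kp = Kc·(RT)^Δn = 42.21 × (52.4619)^-2 = 42.21 × 0.000363339 = 0.0153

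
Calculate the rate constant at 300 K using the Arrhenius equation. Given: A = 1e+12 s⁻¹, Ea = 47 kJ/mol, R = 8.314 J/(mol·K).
6.55e+03 s⁻¹

k = A·exp(-Ea/(R·T)) = 1e+12·exp(-47000/(8.314·300)) = 1e+12·exp(-18.8437) = 1e+12·6.5505e-09 = 6.55e+03 s⁻¹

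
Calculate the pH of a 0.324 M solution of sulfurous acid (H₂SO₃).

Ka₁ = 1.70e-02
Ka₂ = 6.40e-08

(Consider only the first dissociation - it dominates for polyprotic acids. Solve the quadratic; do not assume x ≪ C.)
pH = 1.18

x² + Ka₁·x − Ka₁·C = 0 with Ka₁ = 1.70e-02, C = 0.324.
x = (−Ka₁ + √(Ka₁² + 4·Ka₁·C))/2 = 6.6201e-02 M, so pH = 1.18.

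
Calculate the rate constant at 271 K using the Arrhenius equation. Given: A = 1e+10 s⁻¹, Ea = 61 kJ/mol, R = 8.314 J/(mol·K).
1.75e-02 s⁻¹

k = A·exp(-Ea/(R·T)) = 1e+10·exp(-61000/(8.314·271)) = 1e+10·exp(-27.0739) = 1e+10·1.7457e-12 = 1.75e-02 s⁻¹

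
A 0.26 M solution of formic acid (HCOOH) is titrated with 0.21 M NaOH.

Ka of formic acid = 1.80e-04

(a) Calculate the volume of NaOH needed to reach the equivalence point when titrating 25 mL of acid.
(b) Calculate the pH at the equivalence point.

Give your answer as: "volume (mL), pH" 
V = 31.0 mL, pH = 8.40

(a) At equivalence: moles acid = moles base.
moles acid = 0.26 × 0.025 = 0.0065 mol; V_NaOH = 0.0065/0.21 = 0.03095 L = 31.0 mL.
(b) At equivalence, all acid → conjugate base A⁻ at [A⁻] = 0.0065/0.05595 = 0.1162 M.
Kb = Kw/Ka = 1.0e-14/1.80e-04 = 5.556e-11; [OH⁻] = √(Kb·[A⁻]) = 2.540e-06; pOH = 5.60; pH = 14 − pOH = 8.40.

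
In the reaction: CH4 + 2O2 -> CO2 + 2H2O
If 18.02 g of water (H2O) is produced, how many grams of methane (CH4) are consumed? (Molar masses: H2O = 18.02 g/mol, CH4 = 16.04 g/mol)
Moles of H2O = 18.02 g ÷ 18.02 g/mol = 1 mol
Mole ratio: 1 mol CH4 / 2 mol H2O
Moles of CH4 = 1 × (1/2) = 0.5 mol
Mass of CH4 = 0.5 mol × 16.04 g/mol = 8.02 g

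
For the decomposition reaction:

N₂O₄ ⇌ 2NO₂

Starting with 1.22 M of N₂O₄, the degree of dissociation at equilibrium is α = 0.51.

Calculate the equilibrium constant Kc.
K_c = 2.5904

x = α·[A]₀ = 0.51 × 1.22 = 0.6222 M dissociated.
At eq: [N₂O₄] = 1.22 − 0.6222 = 0.5978 M; [NO₂] = 2x = 1.244 M.
Kc = [NO₂]²/[N₂O₄] = (1.244)²/0.5978 = 2.59.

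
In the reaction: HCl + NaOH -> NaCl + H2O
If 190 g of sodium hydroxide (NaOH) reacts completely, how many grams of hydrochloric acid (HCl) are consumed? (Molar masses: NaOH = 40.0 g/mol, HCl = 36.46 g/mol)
Moles of NaOH = 190 g ÷ 40.0 g/mol = 4.75 mol
Mole ratio: 1 mol HCl / 1 mol NaOH
Moles of HCl = 4.75 × (1/1) = 4.75 mol
Mass of HCl = 4.75 mol × 36.46 g/mol = 173.2 g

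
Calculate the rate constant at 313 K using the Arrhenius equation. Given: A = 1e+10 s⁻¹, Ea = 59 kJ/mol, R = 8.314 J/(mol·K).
1.42e+00 s⁻¹

k = A·exp(-Ea/(R·T)) = 1e+10·exp(-59000/(8.314·313)) = 1e+10·exp(-22.6724) = 1e+10·1.4240e-10 = 1.42e+00 s⁻¹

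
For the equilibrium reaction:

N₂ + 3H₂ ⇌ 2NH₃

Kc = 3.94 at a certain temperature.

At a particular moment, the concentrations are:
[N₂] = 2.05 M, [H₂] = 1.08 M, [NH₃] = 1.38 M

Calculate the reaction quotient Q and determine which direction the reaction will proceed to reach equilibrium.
Q = 0.737, Q < K, reaction proceeds forward (toward products)

Q = ([NH₃]^2) / ([N₂] × [H₂]^3)
  = ((1.38)^2) / ((2.05)·(1.08)^3) = 1.9044/2.5824 = 0.7375
Since Q = 0.7375 < Kc = 3.94, the reaction proceeds forward (toward products) to reach equilibrium.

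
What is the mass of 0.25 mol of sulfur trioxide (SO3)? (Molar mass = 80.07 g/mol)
Mass = 0.25 mol × 80.07 g/mol = 20.02 g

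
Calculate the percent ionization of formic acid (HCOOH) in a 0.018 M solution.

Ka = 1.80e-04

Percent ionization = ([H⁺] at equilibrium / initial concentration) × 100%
Percent ionization = 9.51%

Let x = [H⁺]. Ka = x²/(C - x) ⇒ x² + (1.80e-04)x - (1.80e-04)(0.018) = 0. x = 1.7122e-03. Percent = (1.7122e-03/0.018) × 100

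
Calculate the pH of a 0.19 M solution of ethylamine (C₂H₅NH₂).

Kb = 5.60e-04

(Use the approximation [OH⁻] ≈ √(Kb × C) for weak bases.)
pH = 12.01

[OH⁻] = √(Kb × C) = √(5.60e-04 × 0.19) = 1.0315e-02. pOH = 1.99, pH = 14 - pOH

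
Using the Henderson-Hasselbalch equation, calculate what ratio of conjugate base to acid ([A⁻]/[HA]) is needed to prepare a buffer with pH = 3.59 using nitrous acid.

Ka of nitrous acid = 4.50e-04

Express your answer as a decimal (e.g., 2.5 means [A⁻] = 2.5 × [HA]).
[A⁻]/[HA] = 1.751

pKa = −log(4.50e-04) = 3.3468. pH = pKa + log([A⁻]/[HA]). 3.59 = 3.3468 + log(ratio). log(ratio) = 3.59 − 3.3468 = 0.2432. ratio = 10^(0.2432) = 1.751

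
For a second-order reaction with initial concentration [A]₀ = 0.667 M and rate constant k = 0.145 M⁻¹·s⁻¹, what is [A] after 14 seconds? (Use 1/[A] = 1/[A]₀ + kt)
0.2833 M

1/[A] = 1/[A]₀ + k·t = 1/0.667 + (0.145)·(14) = 1.4993 + 2.0300 = 3.5293
[A] = 1/3.5293 = 0.2833 M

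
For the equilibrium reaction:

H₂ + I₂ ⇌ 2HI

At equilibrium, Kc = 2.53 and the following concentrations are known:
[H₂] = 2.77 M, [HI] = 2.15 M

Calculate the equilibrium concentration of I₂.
[I₂] = 0.6596 M

Kc = ([HI]^2) / ([H₂] × [I₂]) = 2.53
[I₂]^1 = (product terms)/(Kc · other reactant terms) = 4.6225 / (2.53 · 2.77) = 0.65959
[I₂] = 0.6596 M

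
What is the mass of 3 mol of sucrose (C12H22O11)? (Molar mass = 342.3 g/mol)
Mass = 3 mol × 342.3 g/mol = 1027 g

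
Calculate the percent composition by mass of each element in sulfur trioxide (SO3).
S: 40.05%, O: 59.95%

Molar mass of SO3 = 80.07 g/mol
% S = (1 × 32.07) / 80.07 × 100% = 32.07 / 80.07 × 100% = 40.05%
% O = (3 × 16.0) / 80.07 × 100% = 48 / 80.07 × 100% = 59.95%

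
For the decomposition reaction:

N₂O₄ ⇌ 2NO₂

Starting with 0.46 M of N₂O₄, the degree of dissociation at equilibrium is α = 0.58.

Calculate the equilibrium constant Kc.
K_c = 1.4738

x = α·[A]₀ = 0.58 × 0.46 = 0.2668 M dissociated.
At eq: [N₂O₄] = 0.46 − 0.2668 = 0.1932 M; [NO₂] = 2x = 0.5336 M.
Kc = [NO₂]²/[N₂O₄] = (0.5336)²/0.1932 = 1.474.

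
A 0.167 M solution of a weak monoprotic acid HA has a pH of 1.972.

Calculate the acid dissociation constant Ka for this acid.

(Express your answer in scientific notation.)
K_a = 7.28e-04

[H⁺] = 10^(−pH) = 10^(−1.972) = 1.067e-02 M. For HA ⇌ H⁺ + A⁻, Ka = x²/(C − x) = (1.067e-02)²/(0.167 − 1.067e-02) = 7.28e-04.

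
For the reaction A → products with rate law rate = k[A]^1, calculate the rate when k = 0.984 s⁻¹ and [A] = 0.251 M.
0.247 M/s

rate = k·[A]^1 = 0.984·(0.251)^1 = 0.984·0.251 = 0.247 M/s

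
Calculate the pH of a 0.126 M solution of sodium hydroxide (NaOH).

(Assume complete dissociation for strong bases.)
pH = 13.10

[OH⁻] = 0.126 M for strong base. pOH = -log[OH⁻] = 0.90, pH = 14 - pOH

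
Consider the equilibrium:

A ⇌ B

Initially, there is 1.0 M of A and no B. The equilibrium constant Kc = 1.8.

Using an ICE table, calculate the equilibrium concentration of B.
[B] = 0.643 M

ICE: [A] = 1.0 − x, [B] = x.
Kc = x/(1.0 − x) = 1.8 ⇒ x = 1.8·1.0/(1 + 1.8) = 1.8/2.8 = 0.6429.
[B] = x = 0.643 M.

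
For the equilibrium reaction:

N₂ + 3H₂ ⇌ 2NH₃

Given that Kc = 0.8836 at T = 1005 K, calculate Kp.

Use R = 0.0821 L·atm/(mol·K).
K_p = 1.30e-04

Δn = (moles gaseous products) − (moles gaseous reactants) = -2
T = 1005 K; RT = 0.0821 × 1005 = 82.5105
Kp = Kc·(RT)^Δn = 0.8836 × (82.5105)^-2 = 0.8836 × 0.000146886 = 1.30e-04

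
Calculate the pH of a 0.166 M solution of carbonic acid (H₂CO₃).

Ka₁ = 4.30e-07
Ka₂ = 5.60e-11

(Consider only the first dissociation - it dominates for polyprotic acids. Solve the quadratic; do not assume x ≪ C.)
pH = 3.57

x² + Ka₁·x − Ka₁·C = 0 with Ka₁ = 4.30e-07, C = 0.166.
x = (−Ka₁ + √(Ka₁² + 4·Ka₁·C))/2 = 2.6696e-04 M, so pH = 3.57.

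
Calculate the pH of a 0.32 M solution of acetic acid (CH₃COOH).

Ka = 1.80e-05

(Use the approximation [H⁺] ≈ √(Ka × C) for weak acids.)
pH = 2.62

[H⁺] = √(Ka × C) = √(1.80e-05 × 0.32) = 2.4000e-03. pH = -log(2.4000e-03)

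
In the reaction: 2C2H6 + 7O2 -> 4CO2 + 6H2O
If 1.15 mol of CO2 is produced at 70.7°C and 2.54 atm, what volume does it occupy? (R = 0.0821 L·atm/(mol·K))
T = 70.7°C + 273.15 = 343.85 K
V = nRT/P = (1.15 × 0.0821 × 343.85) / 2.54
V = 12.78 L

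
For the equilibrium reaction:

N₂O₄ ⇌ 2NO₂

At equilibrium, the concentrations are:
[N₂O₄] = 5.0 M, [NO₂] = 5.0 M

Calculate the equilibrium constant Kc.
K_c = 5.0000

Kc = ([NO₂]^2) / ([N₂O₄])
   = ((5.0)^2) / ((5.0))
   = 25 / 5 = 5.0000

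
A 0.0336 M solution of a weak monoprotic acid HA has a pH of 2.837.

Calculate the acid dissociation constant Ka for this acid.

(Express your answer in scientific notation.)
K_a = 6.59e-05

[H⁺] = 10^(−pH) = 10^(−2.837) = 1.455e-03 M. For HA ⇌ H⁺ + A⁻, Ka = x²/(C − x) = (1.455e-03)²/(0.0336 − 1.455e-03) = 6.59e-05.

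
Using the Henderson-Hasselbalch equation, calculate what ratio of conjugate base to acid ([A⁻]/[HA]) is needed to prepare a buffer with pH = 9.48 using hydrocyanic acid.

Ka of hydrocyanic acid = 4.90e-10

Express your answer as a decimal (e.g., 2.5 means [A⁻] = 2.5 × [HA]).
[A⁻]/[HA] = 1.480

pKa = −log(4.90e-10) = 9.3098. pH = pKa + log([A⁻]/[HA]). 9.48 = 9.3098 + log(ratio). log(ratio) = 9.48 − 9.3098 = 0.1702. ratio = 10^(0.1702) = 1.480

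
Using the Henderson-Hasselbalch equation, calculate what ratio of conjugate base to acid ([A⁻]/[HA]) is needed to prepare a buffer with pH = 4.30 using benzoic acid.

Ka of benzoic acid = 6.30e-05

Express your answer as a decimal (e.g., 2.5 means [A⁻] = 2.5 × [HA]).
[A⁻]/[HA] = 1.257

pKa = −log(6.30e-05) = 4.2007. pH = pKa + log([A⁻]/[HA]). 4.30 = 4.2007 + log(ratio). log(ratio) = 4.30 − 4.2007 = 0.0993. ratio = 10^(0.0993) = 1.257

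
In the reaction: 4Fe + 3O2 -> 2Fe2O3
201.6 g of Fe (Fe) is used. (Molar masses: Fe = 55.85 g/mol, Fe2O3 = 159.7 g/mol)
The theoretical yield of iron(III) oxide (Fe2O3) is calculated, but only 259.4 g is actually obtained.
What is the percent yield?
Moles of Fe = 201.6 g ÷ 55.85 g/mol = 3.60967 mol
Mole ratio: 2 mol Fe2O3 / 4 mol Fe
Moles of Fe2O3 = 3.60967 × (2/4) = 1.80483 mol
Theoretical yield = 1.80483 mol × 159.7 g/mol = 288.23 g
Actual yield = 259.4 g
Percent yield = (259.4 / 288.23) × 100% = 90.0%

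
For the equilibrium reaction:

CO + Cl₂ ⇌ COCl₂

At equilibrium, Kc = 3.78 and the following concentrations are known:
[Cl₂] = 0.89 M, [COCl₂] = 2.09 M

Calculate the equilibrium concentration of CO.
[CO] = 0.6212 M

Kc = ([COCl₂]) / ([CO] × [Cl₂]) = 3.78
[CO]^1 = (product terms)/(Kc · other reactant terms) = 2.09 / (3.78 · 0.89) = 0.62125
[CO] = 0.6212 M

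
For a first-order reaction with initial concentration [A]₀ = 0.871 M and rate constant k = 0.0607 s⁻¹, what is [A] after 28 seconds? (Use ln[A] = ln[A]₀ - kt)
0.1592 M

ln[A] = ln[A]₀ - k·t = ln(0.871) - (0.0607)·(28) = -0.1381 - 1.6996 = -1.8377
[A] = e^(-1.8377) = 0.1592 M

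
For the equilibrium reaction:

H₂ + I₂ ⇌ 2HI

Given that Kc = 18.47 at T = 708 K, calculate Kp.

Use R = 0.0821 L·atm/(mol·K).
K_p = 18.4700

Δn = (moles gaseous products) − (moles gaseous reactants) = 0
T = 708 K; RT = 0.0821 × 708 = 58.1268
Kp = Kc·(RT)^Δn = 18.47 × (58.1268)^0 = 18.47 × 1 = 18.4700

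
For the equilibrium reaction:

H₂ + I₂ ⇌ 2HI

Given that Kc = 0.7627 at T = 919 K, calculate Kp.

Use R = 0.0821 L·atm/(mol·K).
K_p = 0.7627

Δn = (moles gaseous products) − (moles gaseous reactants) = 0
T = 919 K; RT = 0.0821 × 919 = 75.4499
Kp = Kc·(RT)^Δn = 0.7627 × (75.4499)^0 = 0.7627 × 1 = 0.7627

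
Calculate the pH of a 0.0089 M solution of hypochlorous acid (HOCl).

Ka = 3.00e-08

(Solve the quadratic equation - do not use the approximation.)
pH = 4.79

x² + Ka×x - Ka×C = 0. Using quadratic formula: [H⁺] = 1.6325e-05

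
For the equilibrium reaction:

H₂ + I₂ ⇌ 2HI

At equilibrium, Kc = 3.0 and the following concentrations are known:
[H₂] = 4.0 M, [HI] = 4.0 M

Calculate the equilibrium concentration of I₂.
[I₂] = 1.3333 M

Kc = ([HI]^2) / ([H₂] × [I₂]) = 3.0
[I₂]^1 = (product terms)/(Kc · other reactant terms) = 16 / (3.0 · 4) = 1.3333
[I₂] = 1.3333 M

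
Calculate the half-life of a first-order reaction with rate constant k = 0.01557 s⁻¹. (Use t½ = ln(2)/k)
44.52 s

t½ = ln(2)/k = 0.6931/0.01557 = 44.52 s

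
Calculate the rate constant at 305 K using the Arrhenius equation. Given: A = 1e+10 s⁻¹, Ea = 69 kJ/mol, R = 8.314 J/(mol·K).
1.52e-02 s⁻¹

k = A·exp(-Ea/(R·T)) = 1e+10·exp(-69000/(8.314·305)) = 1e+10·exp(-27.2107) = 1e+10·1.5225e-12 = 1.52e-02 s⁻¹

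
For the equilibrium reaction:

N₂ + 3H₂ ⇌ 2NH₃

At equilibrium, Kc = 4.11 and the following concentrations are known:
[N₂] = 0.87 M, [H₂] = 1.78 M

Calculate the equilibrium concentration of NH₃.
[NH₃] = 4.4907 M

Kc = ([NH₃]^2) / ([N₂] × [H₂]^3) = 4.11
[NH₃]^2 = Kc · (reactant terms)/(other product terms) = 4.11 · 4.9066 / 1 = 20.166
[NH₃] = (20.166)^(1/2) = 4.4907 M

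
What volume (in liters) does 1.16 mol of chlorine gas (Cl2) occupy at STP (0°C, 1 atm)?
At STP, 1 mol of gas occupies 22.4 L
Volume = 1.16 mol × 22.4 L/mol = 25.98 L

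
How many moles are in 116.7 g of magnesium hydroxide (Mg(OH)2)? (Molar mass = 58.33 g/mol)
Moles = 116.7 g ÷ 58.33 g/mol = 2.001 mol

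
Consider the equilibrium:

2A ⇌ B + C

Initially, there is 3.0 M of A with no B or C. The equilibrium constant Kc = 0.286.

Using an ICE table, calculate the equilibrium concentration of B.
[B] = 0.775 M

ICE: [A] = 3.0 − 2x, [B] = [C] = x.
Kc = x²/(3.0 − 2x)² = 0.286 ⇒ √Kc = x/(3.0 − 2x).
x = √0.286·3.0/(1 + 2√0.286) = 0.53479·3.0/2.0696 = 0.77522.
[B] = x = 0.775 M.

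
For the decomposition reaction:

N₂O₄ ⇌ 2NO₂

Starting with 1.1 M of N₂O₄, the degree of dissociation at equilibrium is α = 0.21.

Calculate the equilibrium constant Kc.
K_c = 0.2456

x = α·[A]₀ = 0.21 × 1.1 = 0.231 M dissociated.
At eq: [N₂O₄] = 1.1 − 0.231 = 0.869 M; [NO₂] = 2x = 0.462 M.
Kc = [NO₂]²/[N₂O₄] = (0.462)²/0.869 = 0.2456.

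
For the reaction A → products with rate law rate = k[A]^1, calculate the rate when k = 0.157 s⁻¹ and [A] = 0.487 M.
0.07646 M/s

rate = k·[A]^1 = 0.157·(0.487)^1 = 0.157·0.487 = 0.07646 M/s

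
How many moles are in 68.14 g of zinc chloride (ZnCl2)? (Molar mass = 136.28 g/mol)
Moles = 68.14 g ÷ 136.28 g/mol = 0.5 mol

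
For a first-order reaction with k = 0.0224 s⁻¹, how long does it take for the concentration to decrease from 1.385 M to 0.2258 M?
80.97 s

From ln[A] = ln[A]₀ - k·t: t = ln([A]₀/[A])/k = ln(1.385/0.2258)/0.0224 = ln(6.1337)/0.0224 = 1.8138/0.0224 = 80.97 s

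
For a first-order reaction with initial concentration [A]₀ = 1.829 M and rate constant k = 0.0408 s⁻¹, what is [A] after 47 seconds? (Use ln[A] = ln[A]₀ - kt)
0.2688 M

ln[A] = ln[A]₀ - k·t = ln(1.829) - (0.0408)·(47) = 0.6038 - 1.9176 = -1.3138
[A] = e^(-1.3138) = 0.2688 M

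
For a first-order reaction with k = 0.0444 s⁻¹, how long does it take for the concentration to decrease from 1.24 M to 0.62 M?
15.61 s

From ln[A] = ln[A]₀ - k·t: t = ln([A]₀/[A])/k = ln(1.24/0.62)/0.0444 = ln(2.0000)/0.0444 = 0.6931/0.0444 = 15.61 s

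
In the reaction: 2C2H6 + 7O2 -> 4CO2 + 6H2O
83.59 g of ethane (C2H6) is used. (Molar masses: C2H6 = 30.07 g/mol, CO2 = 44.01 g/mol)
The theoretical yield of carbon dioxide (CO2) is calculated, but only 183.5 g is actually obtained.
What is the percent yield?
Moles of C2H6 = 83.59 g ÷ 30.07 g/mol = 2.77985 mol
Mole ratio: 4 mol CO2 / 2 mol C2H6
Moles of CO2 = 2.77985 × (4/2) = 5.55969 mol
Theoretical yield = 5.55969 mol × 44.01 g/mol = 244.68 g
Actual yield = 183.5 g
Percent yield = (183.5 / 244.68) × 100% = 75.0%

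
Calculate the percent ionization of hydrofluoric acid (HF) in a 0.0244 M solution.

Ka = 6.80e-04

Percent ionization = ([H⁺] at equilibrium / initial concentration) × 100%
Percent ionization = 15.4%

Let x = [H⁺]. Ka = x²/(C - x) ⇒ x² + (6.80e-04)x - (6.80e-04)(0.0244) = 0. x = 3.7475e-03. Percent = (3.7475e-03/0.0244) × 100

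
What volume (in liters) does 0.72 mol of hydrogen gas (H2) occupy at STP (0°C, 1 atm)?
At STP, 1 mol of gas occupies 22.4 L
Volume = 0.72 mol × 22.4 L/mol = 16.13 L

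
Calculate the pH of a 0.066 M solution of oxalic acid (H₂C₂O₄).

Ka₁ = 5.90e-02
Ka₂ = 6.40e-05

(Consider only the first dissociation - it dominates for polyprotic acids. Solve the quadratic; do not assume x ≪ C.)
pH = 1.40

x² + Ka₁·x − Ka₁·C = 0 with Ka₁ = 5.90e-02, C = 0.066.
x = (−Ka₁ + √(Ka₁² + 4·Ka₁·C))/2 = 3.9524e-02 M, so pH = 1.40.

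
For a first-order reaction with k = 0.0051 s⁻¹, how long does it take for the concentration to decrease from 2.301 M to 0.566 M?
275.00 s

From ln[A] = ln[A]₀ - k·t: t = ln([A]₀/[A])/k = ln(2.301/0.566)/0.0051 = ln(4.0654)/0.0051 = 1.4025/0.0051 = 275.00 s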